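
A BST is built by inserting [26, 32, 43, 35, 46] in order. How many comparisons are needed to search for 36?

Search path for 36: 26 -> 32 -> 43 -> 35
Found: False
Comparisons: 4


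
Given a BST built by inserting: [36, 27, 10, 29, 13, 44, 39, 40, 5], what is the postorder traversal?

Tree insertion order: [36, 27, 10, 29, 13, 44, 39, 40, 5]
Tree (level-order array): [36, 27, 44, 10, 29, 39, None, 5, 13, None, None, None, 40]
Postorder traversal: [5, 13, 10, 29, 27, 40, 39, 44, 36]


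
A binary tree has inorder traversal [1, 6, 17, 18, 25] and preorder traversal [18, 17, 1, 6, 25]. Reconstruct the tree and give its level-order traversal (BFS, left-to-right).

Inorder:  [1, 6, 17, 18, 25]
Preorder: [18, 17, 1, 6, 25]
Algorithm: preorder visits root first, so consume preorder in order;
for each root, split the current inorder slice at that value into
left-subtree inorder and right-subtree inorder, then recurse.
Recursive splits:
  root=18; inorder splits into left=[1, 6, 17], right=[25]
  root=17; inorder splits into left=[1, 6], right=[]
  root=1; inorder splits into left=[], right=[6]
  root=6; inorder splits into left=[], right=[]
  root=25; inorder splits into left=[], right=[]
Reconstructed level-order: [18, 17, 25, 1, 6]


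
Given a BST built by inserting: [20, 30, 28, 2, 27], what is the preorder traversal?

Tree insertion order: [20, 30, 28, 2, 27]
Tree (level-order array): [20, 2, 30, None, None, 28, None, 27]
Preorder traversal: [20, 2, 30, 28, 27]


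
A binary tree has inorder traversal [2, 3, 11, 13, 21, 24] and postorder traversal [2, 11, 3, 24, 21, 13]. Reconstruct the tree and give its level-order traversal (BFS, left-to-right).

Inorder:   [2, 3, 11, 13, 21, 24]
Postorder: [2, 11, 3, 24, 21, 13]
Algorithm: postorder visits root last, so walk postorder right-to-left;
each value is the root of the current inorder slice — split it at that
value, recurse on the right subtree first, then the left.
Recursive splits:
  root=13; inorder splits into left=[2, 3, 11], right=[21, 24]
  root=21; inorder splits into left=[], right=[24]
  root=24; inorder splits into left=[], right=[]
  root=3; inorder splits into left=[2], right=[11]
  root=11; inorder splits into left=[], right=[]
  root=2; inorder splits into left=[], right=[]
Reconstructed level-order: [13, 3, 21, 2, 11, 24]


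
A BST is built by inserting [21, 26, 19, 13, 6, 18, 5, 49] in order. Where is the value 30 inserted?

Starting tree (level order): [21, 19, 26, 13, None, None, 49, 6, 18, None, None, 5]
Insertion path: 21 -> 26 -> 49
Result: insert 30 as left child of 49
Final tree (level order): [21, 19, 26, 13, None, None, 49, 6, 18, 30, None, 5]


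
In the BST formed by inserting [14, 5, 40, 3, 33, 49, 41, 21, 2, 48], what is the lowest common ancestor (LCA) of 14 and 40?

Tree insertion order: [14, 5, 40, 3, 33, 49, 41, 21, 2, 48]
Tree (level-order array): [14, 5, 40, 3, None, 33, 49, 2, None, 21, None, 41, None, None, None, None, None, None, 48]
In a BST, the LCA of p=14, q=40 is the first node v on the
root-to-leaf path with p <= v <= q (go left if both < v, right if both > v).
Walk from root:
  at 14: 14 <= 14 <= 40, this is the LCA
LCA = 14


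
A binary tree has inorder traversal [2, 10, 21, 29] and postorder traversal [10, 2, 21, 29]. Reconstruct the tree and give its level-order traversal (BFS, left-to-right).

Inorder:   [2, 10, 21, 29]
Postorder: [10, 2, 21, 29]
Algorithm: postorder visits root last, so walk postorder right-to-left;
each value is the root of the current inorder slice — split it at that
value, recurse on the right subtree first, then the left.
Recursive splits:
  root=29; inorder splits into left=[2, 10, 21], right=[]
  root=21; inorder splits into left=[2, 10], right=[]
  root=2; inorder splits into left=[], right=[10]
  root=10; inorder splits into left=[], right=[]
Reconstructed level-order: [29, 21, 2, 10]


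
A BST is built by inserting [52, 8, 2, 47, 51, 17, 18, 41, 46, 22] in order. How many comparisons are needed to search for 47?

Search path for 47: 52 -> 8 -> 47
Found: True
Comparisons: 3


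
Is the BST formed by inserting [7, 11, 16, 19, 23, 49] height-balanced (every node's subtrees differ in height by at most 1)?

Tree (level-order array): [7, None, 11, None, 16, None, 19, None, 23, None, 49]
Definition: a tree is height-balanced if, at every node, |h(left) - h(right)| <= 1 (empty subtree has height -1).
Bottom-up per-node check:
  node 49: h_left=-1, h_right=-1, diff=0 [OK], height=0
  node 23: h_left=-1, h_right=0, diff=1 [OK], height=1
  node 19: h_left=-1, h_right=1, diff=2 [FAIL (|-1-1|=2 > 1)], height=2
  node 16: h_left=-1, h_right=2, diff=3 [FAIL (|-1-2|=3 > 1)], height=3
  node 11: h_left=-1, h_right=3, diff=4 [FAIL (|-1-3|=4 > 1)], height=4
  node 7: h_left=-1, h_right=4, diff=5 [FAIL (|-1-4|=5 > 1)], height=5
Node 19 violates the condition: |-1 - 1| = 2 > 1.
Result: Not balanced


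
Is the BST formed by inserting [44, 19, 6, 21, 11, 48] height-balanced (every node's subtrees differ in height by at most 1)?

Tree (level-order array): [44, 19, 48, 6, 21, None, None, None, 11]
Definition: a tree is height-balanced if, at every node, |h(left) - h(right)| <= 1 (empty subtree has height -1).
Bottom-up per-node check:
  node 11: h_left=-1, h_right=-1, diff=0 [OK], height=0
  node 6: h_left=-1, h_right=0, diff=1 [OK], height=1
  node 21: h_left=-1, h_right=-1, diff=0 [OK], height=0
  node 19: h_left=1, h_right=0, diff=1 [OK], height=2
  node 48: h_left=-1, h_right=-1, diff=0 [OK], height=0
  node 44: h_left=2, h_right=0, diff=2 [FAIL (|2-0|=2 > 1)], height=3
Node 44 violates the condition: |2 - 0| = 2 > 1.
Result: Not balanced


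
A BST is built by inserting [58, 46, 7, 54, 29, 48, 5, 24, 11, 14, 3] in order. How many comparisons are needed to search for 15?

Search path for 15: 58 -> 46 -> 7 -> 29 -> 24 -> 11 -> 14
Found: False
Comparisons: 7


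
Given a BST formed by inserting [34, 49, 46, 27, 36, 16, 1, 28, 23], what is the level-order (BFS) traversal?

Tree insertion order: [34, 49, 46, 27, 36, 16, 1, 28, 23]
Tree (level-order array): [34, 27, 49, 16, 28, 46, None, 1, 23, None, None, 36]
BFS from the root, enqueuing left then right child of each popped node:
  queue [34] -> pop 34, enqueue [27, 49], visited so far: [34]
  queue [27, 49] -> pop 27, enqueue [16, 28], visited so far: [34, 27]
  queue [49, 16, 28] -> pop 49, enqueue [46], visited so far: [34, 27, 49]
  queue [16, 28, 46] -> pop 16, enqueue [1, 23], visited so far: [34, 27, 49, 16]
  queue [28, 46, 1, 23] -> pop 28, enqueue [none], visited so far: [34, 27, 49, 16, 28]
  queue [46, 1, 23] -> pop 46, enqueue [36], visited so far: [34, 27, 49, 16, 28, 46]
  queue [1, 23, 36] -> pop 1, enqueue [none], visited so far: [34, 27, 49, 16, 28, 46, 1]
  queue [23, 36] -> pop 23, enqueue [none], visited so far: [34, 27, 49, 16, 28, 46, 1, 23]
  queue [36] -> pop 36, enqueue [none], visited so far: [34, 27, 49, 16, 28, 46, 1, 23, 36]
Result: [34, 27, 49, 16, 28, 46, 1, 23, 36]


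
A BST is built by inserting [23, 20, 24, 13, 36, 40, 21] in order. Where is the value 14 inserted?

Starting tree (level order): [23, 20, 24, 13, 21, None, 36, None, None, None, None, None, 40]
Insertion path: 23 -> 20 -> 13
Result: insert 14 as right child of 13
Final tree (level order): [23, 20, 24, 13, 21, None, 36, None, 14, None, None, None, 40]


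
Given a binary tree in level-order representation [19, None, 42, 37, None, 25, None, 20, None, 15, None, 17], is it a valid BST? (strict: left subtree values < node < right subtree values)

Level-order array: [19, None, 42, 37, None, 25, None, 20, None, 15, None, 17]
Validate using subtree bounds (lo, hi): at each node, require lo < value < hi,
then recurse left with hi=value and right with lo=value.
Preorder trace (stopping at first violation):
  at node 19 with bounds (-inf, +inf): OK
  at node 42 with bounds (19, +inf): OK
  at node 37 with bounds (19, 42): OK
  at node 25 with bounds (19, 37): OK
  at node 20 with bounds (19, 25): OK
  at node 15 with bounds (19, 20): VIOLATION
Node 15 violates its bound: not (19 < 15 < 20).
Result: Not a valid BST


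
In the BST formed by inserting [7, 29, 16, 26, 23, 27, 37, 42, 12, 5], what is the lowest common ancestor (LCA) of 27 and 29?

Tree insertion order: [7, 29, 16, 26, 23, 27, 37, 42, 12, 5]
Tree (level-order array): [7, 5, 29, None, None, 16, 37, 12, 26, None, 42, None, None, 23, 27]
In a BST, the LCA of p=27, q=29 is the first node v on the
root-to-leaf path with p <= v <= q (go left if both < v, right if both > v).
Walk from root:
  at 7: both 27 and 29 > 7, go right
  at 29: 27 <= 29 <= 29, this is the LCA
LCA = 29


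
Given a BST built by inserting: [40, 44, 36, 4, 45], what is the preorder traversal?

Tree insertion order: [40, 44, 36, 4, 45]
Tree (level-order array): [40, 36, 44, 4, None, None, 45]
Preorder traversal: [40, 36, 4, 44, 45]


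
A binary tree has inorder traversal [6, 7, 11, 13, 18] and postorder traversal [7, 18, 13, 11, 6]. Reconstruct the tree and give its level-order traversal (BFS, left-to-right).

Inorder:   [6, 7, 11, 13, 18]
Postorder: [7, 18, 13, 11, 6]
Algorithm: postorder visits root last, so walk postorder right-to-left;
each value is the root of the current inorder slice — split it at that
value, recurse on the right subtree first, then the left.
Recursive splits:
  root=6; inorder splits into left=[], right=[7, 11, 13, 18]
  root=11; inorder splits into left=[7], right=[13, 18]
  root=13; inorder splits into left=[], right=[18]
  root=18; inorder splits into left=[], right=[]
  root=7; inorder splits into left=[], right=[]
Reconstructed level-order: [6, 11, 7, 13, 18]


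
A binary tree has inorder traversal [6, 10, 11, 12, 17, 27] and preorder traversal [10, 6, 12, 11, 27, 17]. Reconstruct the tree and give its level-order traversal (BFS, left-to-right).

Inorder:  [6, 10, 11, 12, 17, 27]
Preorder: [10, 6, 12, 11, 27, 17]
Algorithm: preorder visits root first, so consume preorder in order;
for each root, split the current inorder slice at that value into
left-subtree inorder and right-subtree inorder, then recurse.
Recursive splits:
  root=10; inorder splits into left=[6], right=[11, 12, 17, 27]
  root=6; inorder splits into left=[], right=[]
  root=12; inorder splits into left=[11], right=[17, 27]
  root=11; inorder splits into left=[], right=[]
  root=27; inorder splits into left=[17], right=[]
  root=17; inorder splits into left=[], right=[]
Reconstructed level-order: [10, 6, 12, 11, 27, 17]


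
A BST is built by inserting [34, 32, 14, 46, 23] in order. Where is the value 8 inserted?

Starting tree (level order): [34, 32, 46, 14, None, None, None, None, 23]
Insertion path: 34 -> 32 -> 14
Result: insert 8 as left child of 14
Final tree (level order): [34, 32, 46, 14, None, None, None, 8, 23]


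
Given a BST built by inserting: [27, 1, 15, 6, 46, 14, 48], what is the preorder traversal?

Tree insertion order: [27, 1, 15, 6, 46, 14, 48]
Tree (level-order array): [27, 1, 46, None, 15, None, 48, 6, None, None, None, None, 14]
Preorder traversal: [27, 1, 15, 6, 14, 46, 48]


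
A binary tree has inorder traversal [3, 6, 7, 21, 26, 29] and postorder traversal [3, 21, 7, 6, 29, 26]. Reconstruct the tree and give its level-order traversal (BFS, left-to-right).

Inorder:   [3, 6, 7, 21, 26, 29]
Postorder: [3, 21, 7, 6, 29, 26]
Algorithm: postorder visits root last, so walk postorder right-to-left;
each value is the root of the current inorder slice — split it at that
value, recurse on the right subtree first, then the left.
Recursive splits:
  root=26; inorder splits into left=[3, 6, 7, 21], right=[29]
  root=29; inorder splits into left=[], right=[]
  root=6; inorder splits into left=[3], right=[7, 21]
  root=7; inorder splits into left=[], right=[21]
  root=21; inorder splits into left=[], right=[]
  root=3; inorder splits into left=[], right=[]
Reconstructed level-order: [26, 6, 29, 3, 7, 21]


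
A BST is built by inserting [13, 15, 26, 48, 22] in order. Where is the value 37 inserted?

Starting tree (level order): [13, None, 15, None, 26, 22, 48]
Insertion path: 13 -> 15 -> 26 -> 48
Result: insert 37 as left child of 48
Final tree (level order): [13, None, 15, None, 26, 22, 48, None, None, 37]


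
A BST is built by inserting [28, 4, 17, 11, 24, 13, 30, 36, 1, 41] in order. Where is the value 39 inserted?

Starting tree (level order): [28, 4, 30, 1, 17, None, 36, None, None, 11, 24, None, 41, None, 13]
Insertion path: 28 -> 30 -> 36 -> 41
Result: insert 39 as left child of 41
Final tree (level order): [28, 4, 30, 1, 17, None, 36, None, None, 11, 24, None, 41, None, 13, None, None, 39]


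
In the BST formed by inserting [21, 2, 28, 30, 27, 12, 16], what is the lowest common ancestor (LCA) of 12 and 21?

Tree insertion order: [21, 2, 28, 30, 27, 12, 16]
Tree (level-order array): [21, 2, 28, None, 12, 27, 30, None, 16]
In a BST, the LCA of p=12, q=21 is the first node v on the
root-to-leaf path with p <= v <= q (go left if both < v, right if both > v).
Walk from root:
  at 21: 12 <= 21 <= 21, this is the LCA
LCA = 21


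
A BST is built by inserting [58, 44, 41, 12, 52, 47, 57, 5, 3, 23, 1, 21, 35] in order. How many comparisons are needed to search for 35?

Search path for 35: 58 -> 44 -> 41 -> 12 -> 23 -> 35
Found: True
Comparisons: 6


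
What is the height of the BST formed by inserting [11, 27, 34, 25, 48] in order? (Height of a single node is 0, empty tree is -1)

Insertion order: [11, 27, 34, 25, 48]
Tree (level-order array): [11, None, 27, 25, 34, None, None, None, 48]
Compute height bottom-up (empty subtree = -1):
  height(25) = 1 + max(-1, -1) = 0
  height(48) = 1 + max(-1, -1) = 0
  height(34) = 1 + max(-1, 0) = 1
  height(27) = 1 + max(0, 1) = 2
  height(11) = 1 + max(-1, 2) = 3
Height = 3


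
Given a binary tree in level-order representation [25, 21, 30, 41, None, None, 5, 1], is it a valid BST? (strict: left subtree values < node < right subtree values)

Level-order array: [25, 21, 30, 41, None, None, 5, 1]
Validate using subtree bounds (lo, hi): at each node, require lo < value < hi,
then recurse left with hi=value and right with lo=value.
Preorder trace (stopping at first violation):
  at node 25 with bounds (-inf, +inf): OK
  at node 21 with bounds (-inf, 25): OK
  at node 41 with bounds (-inf, 21): VIOLATION
Node 41 violates its bound: not (-inf < 41 < 21).
Result: Not a valid BST


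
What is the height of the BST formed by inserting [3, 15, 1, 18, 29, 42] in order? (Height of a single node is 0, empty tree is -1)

Insertion order: [3, 15, 1, 18, 29, 42]
Tree (level-order array): [3, 1, 15, None, None, None, 18, None, 29, None, 42]
Compute height bottom-up (empty subtree = -1):
  height(1) = 1 + max(-1, -1) = 0
  height(42) = 1 + max(-1, -1) = 0
  height(29) = 1 + max(-1, 0) = 1
  height(18) = 1 + max(-1, 1) = 2
  height(15) = 1 + max(-1, 2) = 3
  height(3) = 1 + max(0, 3) = 4
Height = 4


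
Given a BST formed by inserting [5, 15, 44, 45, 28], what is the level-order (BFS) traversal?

Tree insertion order: [5, 15, 44, 45, 28]
Tree (level-order array): [5, None, 15, None, 44, 28, 45]
BFS from the root, enqueuing left then right child of each popped node:
  queue [5] -> pop 5, enqueue [15], visited so far: [5]
  queue [15] -> pop 15, enqueue [44], visited so far: [5, 15]
  queue [44] -> pop 44, enqueue [28, 45], visited so far: [5, 15, 44]
  queue [28, 45] -> pop 28, enqueue [none], visited so far: [5, 15, 44, 28]
  queue [45] -> pop 45, enqueue [none], visited so far: [5, 15, 44, 28, 45]
Result: [5, 15, 44, 28, 45]


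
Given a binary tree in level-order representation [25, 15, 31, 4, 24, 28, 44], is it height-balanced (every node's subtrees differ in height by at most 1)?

Tree (level-order array): [25, 15, 31, 4, 24, 28, 44]
Definition: a tree is height-balanced if, at every node, |h(left) - h(right)| <= 1 (empty subtree has height -1).
Bottom-up per-node check:
  node 4: h_left=-1, h_right=-1, diff=0 [OK], height=0
  node 24: h_left=-1, h_right=-1, diff=0 [OK], height=0
  node 15: h_left=0, h_right=0, diff=0 [OK], height=1
  node 28: h_left=-1, h_right=-1, diff=0 [OK], height=0
  node 44: h_left=-1, h_right=-1, diff=0 [OK], height=0
  node 31: h_left=0, h_right=0, diff=0 [OK], height=1
  node 25: h_left=1, h_right=1, diff=0 [OK], height=2
All nodes satisfy the balance condition.
Result: Balanced


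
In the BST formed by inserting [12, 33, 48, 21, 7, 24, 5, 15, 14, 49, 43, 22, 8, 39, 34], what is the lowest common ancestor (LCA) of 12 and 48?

Tree insertion order: [12, 33, 48, 21, 7, 24, 5, 15, 14, 49, 43, 22, 8, 39, 34]
Tree (level-order array): [12, 7, 33, 5, 8, 21, 48, None, None, None, None, 15, 24, 43, 49, 14, None, 22, None, 39, None, None, None, None, None, None, None, 34]
In a BST, the LCA of p=12, q=48 is the first node v on the
root-to-leaf path with p <= v <= q (go left if both < v, right if both > v).
Walk from root:
  at 12: 12 <= 12 <= 48, this is the LCA
LCA = 12


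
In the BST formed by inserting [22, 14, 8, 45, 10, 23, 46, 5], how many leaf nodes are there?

Tree built from: [22, 14, 8, 45, 10, 23, 46, 5]
Tree (level-order array): [22, 14, 45, 8, None, 23, 46, 5, 10]
Rule: A leaf has 0 children.
Per-node child counts:
  node 22: 2 child(ren)
  node 14: 1 child(ren)
  node 8: 2 child(ren)
  node 5: 0 child(ren)
  node 10: 0 child(ren)
  node 45: 2 child(ren)
  node 23: 0 child(ren)
  node 46: 0 child(ren)
Matching nodes: [5, 10, 23, 46]
Count of leaf nodes: 4


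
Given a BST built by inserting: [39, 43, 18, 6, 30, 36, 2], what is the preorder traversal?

Tree insertion order: [39, 43, 18, 6, 30, 36, 2]
Tree (level-order array): [39, 18, 43, 6, 30, None, None, 2, None, None, 36]
Preorder traversal: [39, 18, 6, 2, 30, 36, 43]


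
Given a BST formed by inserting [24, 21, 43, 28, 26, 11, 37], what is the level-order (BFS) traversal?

Tree insertion order: [24, 21, 43, 28, 26, 11, 37]
Tree (level-order array): [24, 21, 43, 11, None, 28, None, None, None, 26, 37]
BFS from the root, enqueuing left then right child of each popped node:
  queue [24] -> pop 24, enqueue [21, 43], visited so far: [24]
  queue [21, 43] -> pop 21, enqueue [11], visited so far: [24, 21]
  queue [43, 11] -> pop 43, enqueue [28], visited so far: [24, 21, 43]
  queue [11, 28] -> pop 11, enqueue [none], visited so far: [24, 21, 43, 11]
  queue [28] -> pop 28, enqueue [26, 37], visited so far: [24, 21, 43, 11, 28]
  queue [26, 37] -> pop 26, enqueue [none], visited so far: [24, 21, 43, 11, 28, 26]
  queue [37] -> pop 37, enqueue [none], visited so far: [24, 21, 43, 11, 28, 26, 37]
Result: [24, 21, 43, 11, 28, 26, 37]


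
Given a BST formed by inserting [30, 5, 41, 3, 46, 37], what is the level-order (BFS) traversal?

Tree insertion order: [30, 5, 41, 3, 46, 37]
Tree (level-order array): [30, 5, 41, 3, None, 37, 46]
BFS from the root, enqueuing left then right child of each popped node:
  queue [30] -> pop 30, enqueue [5, 41], visited so far: [30]
  queue [5, 41] -> pop 5, enqueue [3], visited so far: [30, 5]
  queue [41, 3] -> pop 41, enqueue [37, 46], visited so far: [30, 5, 41]
  queue [3, 37, 46] -> pop 3, enqueue [none], visited so far: [30, 5, 41, 3]
  queue [37, 46] -> pop 37, enqueue [none], visited so far: [30, 5, 41, 3, 37]
  queue [46] -> pop 46, enqueue [none], visited so far: [30, 5, 41, 3, 37, 46]
Result: [30, 5, 41, 3, 37, 46]


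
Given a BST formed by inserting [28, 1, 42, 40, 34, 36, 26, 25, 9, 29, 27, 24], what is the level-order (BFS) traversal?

Tree insertion order: [28, 1, 42, 40, 34, 36, 26, 25, 9, 29, 27, 24]
Tree (level-order array): [28, 1, 42, None, 26, 40, None, 25, 27, 34, None, 9, None, None, None, 29, 36, None, 24]
BFS from the root, enqueuing left then right child of each popped node:
  queue [28] -> pop 28, enqueue [1, 42], visited so far: [28]
  queue [1, 42] -> pop 1, enqueue [26], visited so far: [28, 1]
  queue [42, 26] -> pop 42, enqueue [40], visited so far: [28, 1, 42]
  queue [26, 40] -> pop 26, enqueue [25, 27], visited so far: [28, 1, 42, 26]
  queue [40, 25, 27] -> pop 40, enqueue [34], visited so far: [28, 1, 42, 26, 40]
  queue [25, 27, 34] -> pop 25, enqueue [9], visited so far: [28, 1, 42, 26, 40, 25]
  queue [27, 34, 9] -> pop 27, enqueue [none], visited so far: [28, 1, 42, 26, 40, 25, 27]
  queue [34, 9] -> pop 34, enqueue [29, 36], visited so far: [28, 1, 42, 26, 40, 25, 27, 34]
  queue [9, 29, 36] -> pop 9, enqueue [24], visited so far: [28, 1, 42, 26, 40, 25, 27, 34, 9]
  queue [29, 36, 24] -> pop 29, enqueue [none], visited so far: [28, 1, 42, 26, 40, 25, 27, 34, 9, 29]
  queue [36, 24] -> pop 36, enqueue [none], visited so far: [28, 1, 42, 26, 40, 25, 27, 34, 9, 29, 36]
  queue [24] -> pop 24, enqueue [none], visited so far: [28, 1, 42, 26, 40, 25, 27, 34, 9, 29, 36, 24]
Result: [28, 1, 42, 26, 40, 25, 27, 34, 9, 29, 36, 24]


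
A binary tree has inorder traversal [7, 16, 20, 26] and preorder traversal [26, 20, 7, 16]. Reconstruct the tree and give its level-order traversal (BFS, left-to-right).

Inorder:  [7, 16, 20, 26]
Preorder: [26, 20, 7, 16]
Algorithm: preorder visits root first, so consume preorder in order;
for each root, split the current inorder slice at that value into
left-subtree inorder and right-subtree inorder, then recurse.
Recursive splits:
  root=26; inorder splits into left=[7, 16, 20], right=[]
  root=20; inorder splits into left=[7, 16], right=[]
  root=7; inorder splits into left=[], right=[16]
  root=16; inorder splits into left=[], right=[]
Reconstructed level-order: [26, 20, 7, 16]


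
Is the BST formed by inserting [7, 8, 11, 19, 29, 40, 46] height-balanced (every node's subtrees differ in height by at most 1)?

Tree (level-order array): [7, None, 8, None, 11, None, 19, None, 29, None, 40, None, 46]
Definition: a tree is height-balanced if, at every node, |h(left) - h(right)| <= 1 (empty subtree has height -1).
Bottom-up per-node check:
  node 46: h_left=-1, h_right=-1, diff=0 [OK], height=0
  node 40: h_left=-1, h_right=0, diff=1 [OK], height=1
  node 29: h_left=-1, h_right=1, diff=2 [FAIL (|-1-1|=2 > 1)], height=2
  node 19: h_left=-1, h_right=2, diff=3 [FAIL (|-1-2|=3 > 1)], height=3
  node 11: h_left=-1, h_right=3, diff=4 [FAIL (|-1-3|=4 > 1)], height=4
  node 8: h_left=-1, h_right=4, diff=5 [FAIL (|-1-4|=5 > 1)], height=5
  node 7: h_left=-1, h_right=5, diff=6 [FAIL (|-1-5|=6 > 1)], height=6
Node 29 violates the condition: |-1 - 1| = 2 > 1.
Result: Not balanced


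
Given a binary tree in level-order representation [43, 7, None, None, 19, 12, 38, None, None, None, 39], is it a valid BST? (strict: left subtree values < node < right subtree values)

Level-order array: [43, 7, None, None, 19, 12, 38, None, None, None, 39]
Validate using subtree bounds (lo, hi): at each node, require lo < value < hi,
then recurse left with hi=value and right with lo=value.
Preorder trace (stopping at first violation):
  at node 43 with bounds (-inf, +inf): OK
  at node 7 with bounds (-inf, 43): OK
  at node 19 with bounds (7, 43): OK
  at node 12 with bounds (7, 19): OK
  at node 38 with bounds (19, 43): OK
  at node 39 with bounds (38, 43): OK
No violation found at any node.
Result: Valid BST


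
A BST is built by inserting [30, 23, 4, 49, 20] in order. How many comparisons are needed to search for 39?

Search path for 39: 30 -> 49
Found: False
Comparisons: 2


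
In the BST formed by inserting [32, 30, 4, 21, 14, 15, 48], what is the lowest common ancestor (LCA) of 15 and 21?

Tree insertion order: [32, 30, 4, 21, 14, 15, 48]
Tree (level-order array): [32, 30, 48, 4, None, None, None, None, 21, 14, None, None, 15]
In a BST, the LCA of p=15, q=21 is the first node v on the
root-to-leaf path with p <= v <= q (go left if both < v, right if both > v).
Walk from root:
  at 32: both 15 and 21 < 32, go left
  at 30: both 15 and 21 < 30, go left
  at 4: both 15 and 21 > 4, go right
  at 21: 15 <= 21 <= 21, this is the LCA
LCA = 21


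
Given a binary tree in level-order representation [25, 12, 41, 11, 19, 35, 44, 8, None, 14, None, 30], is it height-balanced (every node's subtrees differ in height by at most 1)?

Tree (level-order array): [25, 12, 41, 11, 19, 35, 44, 8, None, 14, None, 30]
Definition: a tree is height-balanced if, at every node, |h(left) - h(right)| <= 1 (empty subtree has height -1).
Bottom-up per-node check:
  node 8: h_left=-1, h_right=-1, diff=0 [OK], height=0
  node 11: h_left=0, h_right=-1, diff=1 [OK], height=1
  node 14: h_left=-1, h_right=-1, diff=0 [OK], height=0
  node 19: h_left=0, h_right=-1, diff=1 [OK], height=1
  node 12: h_left=1, h_right=1, diff=0 [OK], height=2
  node 30: h_left=-1, h_right=-1, diff=0 [OK], height=0
  node 35: h_left=0, h_right=-1, diff=1 [OK], height=1
  node 44: h_left=-1, h_right=-1, diff=0 [OK], height=0
  node 41: h_left=1, h_right=0, diff=1 [OK], height=2
  node 25: h_left=2, h_right=2, diff=0 [OK], height=3
All nodes satisfy the balance condition.
Result: Balanced


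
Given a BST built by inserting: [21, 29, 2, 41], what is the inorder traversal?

Tree insertion order: [21, 29, 2, 41]
Tree (level-order array): [21, 2, 29, None, None, None, 41]
Inorder traversal: [2, 21, 29, 41]


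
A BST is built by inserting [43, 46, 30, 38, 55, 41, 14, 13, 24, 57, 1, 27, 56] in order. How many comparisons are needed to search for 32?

Search path for 32: 43 -> 30 -> 38
Found: False
Comparisons: 3


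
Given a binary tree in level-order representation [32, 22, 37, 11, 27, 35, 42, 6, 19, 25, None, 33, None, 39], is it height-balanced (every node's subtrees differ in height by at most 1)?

Tree (level-order array): [32, 22, 37, 11, 27, 35, 42, 6, 19, 25, None, 33, None, 39]
Definition: a tree is height-balanced if, at every node, |h(left) - h(right)| <= 1 (empty subtree has height -1).
Bottom-up per-node check:
  node 6: h_left=-1, h_right=-1, diff=0 [OK], height=0
  node 19: h_left=-1, h_right=-1, diff=0 [OK], height=0
  node 11: h_left=0, h_right=0, diff=0 [OK], height=1
  node 25: h_left=-1, h_right=-1, diff=0 [OK], height=0
  node 27: h_left=0, h_right=-1, diff=1 [OK], height=1
  node 22: h_left=1, h_right=1, diff=0 [OK], height=2
  node 33: h_left=-1, h_right=-1, diff=0 [OK], height=0
  node 35: h_left=0, h_right=-1, diff=1 [OK], height=1
  node 39: h_left=-1, h_right=-1, diff=0 [OK], height=0
  node 42: h_left=0, h_right=-1, diff=1 [OK], height=1
  node 37: h_left=1, h_right=1, diff=0 [OK], height=2
  node 32: h_left=2, h_right=2, diff=0 [OK], height=3
All nodes satisfy the balance condition.
Result: Balanced


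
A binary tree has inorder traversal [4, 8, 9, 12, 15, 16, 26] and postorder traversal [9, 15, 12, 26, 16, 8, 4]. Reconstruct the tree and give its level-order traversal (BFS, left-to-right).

Inorder:   [4, 8, 9, 12, 15, 16, 26]
Postorder: [9, 15, 12, 26, 16, 8, 4]
Algorithm: postorder visits root last, so walk postorder right-to-left;
each value is the root of the current inorder slice — split it at that
value, recurse on the right subtree first, then the left.
Recursive splits:
  root=4; inorder splits into left=[], right=[8, 9, 12, 15, 16, 26]
  root=8; inorder splits into left=[], right=[9, 12, 15, 16, 26]
  root=16; inorder splits into left=[9, 12, 15], right=[26]
  root=26; inorder splits into left=[], right=[]
  root=12; inorder splits into left=[9], right=[15]
  root=15; inorder splits into left=[], right=[]
  root=9; inorder splits into left=[], right=[]
Reconstructed level-order: [4, 8, 16, 12, 26, 9, 15]


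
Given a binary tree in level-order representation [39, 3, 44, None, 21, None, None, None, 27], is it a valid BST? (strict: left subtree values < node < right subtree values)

Level-order array: [39, 3, 44, None, 21, None, None, None, 27]
Validate using subtree bounds (lo, hi): at each node, require lo < value < hi,
then recurse left with hi=value and right with lo=value.
Preorder trace (stopping at first violation):
  at node 39 with bounds (-inf, +inf): OK
  at node 3 with bounds (-inf, 39): OK
  at node 21 with bounds (3, 39): OK
  at node 27 with bounds (21, 39): OK
  at node 44 with bounds (39, +inf): OK
No violation found at any node.
Result: Valid BST


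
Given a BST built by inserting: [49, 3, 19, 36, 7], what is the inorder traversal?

Tree insertion order: [49, 3, 19, 36, 7]
Tree (level-order array): [49, 3, None, None, 19, 7, 36]
Inorder traversal: [3, 7, 19, 36, 49]


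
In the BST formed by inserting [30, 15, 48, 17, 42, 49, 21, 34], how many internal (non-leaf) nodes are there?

Tree built from: [30, 15, 48, 17, 42, 49, 21, 34]
Tree (level-order array): [30, 15, 48, None, 17, 42, 49, None, 21, 34]
Rule: An internal node has at least one child.
Per-node child counts:
  node 30: 2 child(ren)
  node 15: 1 child(ren)
  node 17: 1 child(ren)
  node 21: 0 child(ren)
  node 48: 2 child(ren)
  node 42: 1 child(ren)
  node 34: 0 child(ren)
  node 49: 0 child(ren)
Matching nodes: [30, 15, 17, 48, 42]
Count of internal (non-leaf) nodes: 5


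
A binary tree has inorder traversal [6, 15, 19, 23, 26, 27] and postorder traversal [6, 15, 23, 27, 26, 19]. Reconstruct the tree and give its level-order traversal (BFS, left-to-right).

Inorder:   [6, 15, 19, 23, 26, 27]
Postorder: [6, 15, 23, 27, 26, 19]
Algorithm: postorder visits root last, so walk postorder right-to-left;
each value is the root of the current inorder slice — split it at that
value, recurse on the right subtree first, then the left.
Recursive splits:
  root=19; inorder splits into left=[6, 15], right=[23, 26, 27]
  root=26; inorder splits into left=[23], right=[27]
  root=27; inorder splits into left=[], right=[]
  root=23; inorder splits into left=[], right=[]
  root=15; inorder splits into left=[6], right=[]
  root=6; inorder splits into left=[], right=[]
Reconstructed level-order: [19, 15, 26, 6, 23, 27]


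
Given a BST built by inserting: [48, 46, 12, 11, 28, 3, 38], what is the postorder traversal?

Tree insertion order: [48, 46, 12, 11, 28, 3, 38]
Tree (level-order array): [48, 46, None, 12, None, 11, 28, 3, None, None, 38]
Postorder traversal: [3, 11, 38, 28, 12, 46, 48]


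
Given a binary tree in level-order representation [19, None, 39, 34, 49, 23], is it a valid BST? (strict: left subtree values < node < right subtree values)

Level-order array: [19, None, 39, 34, 49, 23]
Validate using subtree bounds (lo, hi): at each node, require lo < value < hi,
then recurse left with hi=value and right with lo=value.
Preorder trace (stopping at first violation):
  at node 19 with bounds (-inf, +inf): OK
  at node 39 with bounds (19, +inf): OK
  at node 34 with bounds (19, 39): OK
  at node 23 with bounds (19, 34): OK
  at node 49 with bounds (39, +inf): OK
No violation found at any node.
Result: Valid BST


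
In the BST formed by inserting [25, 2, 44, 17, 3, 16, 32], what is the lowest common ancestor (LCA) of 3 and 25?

Tree insertion order: [25, 2, 44, 17, 3, 16, 32]
Tree (level-order array): [25, 2, 44, None, 17, 32, None, 3, None, None, None, None, 16]
In a BST, the LCA of p=3, q=25 is the first node v on the
root-to-leaf path with p <= v <= q (go left if both < v, right if both > v).
Walk from root:
  at 25: 3 <= 25 <= 25, this is the LCA
LCA = 25


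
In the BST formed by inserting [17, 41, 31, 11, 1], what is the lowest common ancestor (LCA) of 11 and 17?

Tree insertion order: [17, 41, 31, 11, 1]
Tree (level-order array): [17, 11, 41, 1, None, 31]
In a BST, the LCA of p=11, q=17 is the first node v on the
root-to-leaf path with p <= v <= q (go left if both < v, right if both > v).
Walk from root:
  at 17: 11 <= 17 <= 17, this is the LCA
LCA = 17


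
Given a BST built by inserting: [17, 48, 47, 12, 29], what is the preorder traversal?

Tree insertion order: [17, 48, 47, 12, 29]
Tree (level-order array): [17, 12, 48, None, None, 47, None, 29]
Preorder traversal: [17, 12, 48, 47, 29]


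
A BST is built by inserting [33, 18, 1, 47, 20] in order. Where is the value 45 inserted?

Starting tree (level order): [33, 18, 47, 1, 20]
Insertion path: 33 -> 47
Result: insert 45 as left child of 47
Final tree (level order): [33, 18, 47, 1, 20, 45]


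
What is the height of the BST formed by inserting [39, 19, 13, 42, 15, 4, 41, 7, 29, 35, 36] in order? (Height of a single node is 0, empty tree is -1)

Insertion order: [39, 19, 13, 42, 15, 4, 41, 7, 29, 35, 36]
Tree (level-order array): [39, 19, 42, 13, 29, 41, None, 4, 15, None, 35, None, None, None, 7, None, None, None, 36]
Compute height bottom-up (empty subtree = -1):
  height(7) = 1 + max(-1, -1) = 0
  height(4) = 1 + max(-1, 0) = 1
  height(15) = 1 + max(-1, -1) = 0
  height(13) = 1 + max(1, 0) = 2
  height(36) = 1 + max(-1, -1) = 0
  height(35) = 1 + max(-1, 0) = 1
  height(29) = 1 + max(-1, 1) = 2
  height(19) = 1 + max(2, 2) = 3
  height(41) = 1 + max(-1, -1) = 0
  height(42) = 1 + max(0, -1) = 1
  height(39) = 1 + max(3, 1) = 4
Height = 4


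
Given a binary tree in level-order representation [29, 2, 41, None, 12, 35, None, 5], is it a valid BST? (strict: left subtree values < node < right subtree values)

Level-order array: [29, 2, 41, None, 12, 35, None, 5]
Validate using subtree bounds (lo, hi): at each node, require lo < value < hi,
then recurse left with hi=value and right with lo=value.
Preorder trace (stopping at first violation):
  at node 29 with bounds (-inf, +inf): OK
  at node 2 with bounds (-inf, 29): OK
  at node 12 with bounds (2, 29): OK
  at node 5 with bounds (2, 12): OK
  at node 41 with bounds (29, +inf): OK
  at node 35 with bounds (29, 41): OK
No violation found at any node.
Result: Valid BST


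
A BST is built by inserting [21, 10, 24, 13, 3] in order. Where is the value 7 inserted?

Starting tree (level order): [21, 10, 24, 3, 13]
Insertion path: 21 -> 10 -> 3
Result: insert 7 as right child of 3
Final tree (level order): [21, 10, 24, 3, 13, None, None, None, 7]


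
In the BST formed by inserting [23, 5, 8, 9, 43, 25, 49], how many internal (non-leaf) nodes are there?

Tree built from: [23, 5, 8, 9, 43, 25, 49]
Tree (level-order array): [23, 5, 43, None, 8, 25, 49, None, 9]
Rule: An internal node has at least one child.
Per-node child counts:
  node 23: 2 child(ren)
  node 5: 1 child(ren)
  node 8: 1 child(ren)
  node 9: 0 child(ren)
  node 43: 2 child(ren)
  node 25: 0 child(ren)
  node 49: 0 child(ren)
Matching nodes: [23, 5, 8, 43]
Count of internal (non-leaf) nodes: 4


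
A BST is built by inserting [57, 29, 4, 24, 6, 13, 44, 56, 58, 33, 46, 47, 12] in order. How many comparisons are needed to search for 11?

Search path for 11: 57 -> 29 -> 4 -> 24 -> 6 -> 13 -> 12
Found: False
Comparisons: 7


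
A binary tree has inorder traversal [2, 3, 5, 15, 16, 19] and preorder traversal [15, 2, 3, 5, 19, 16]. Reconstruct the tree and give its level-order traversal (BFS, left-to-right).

Inorder:  [2, 3, 5, 15, 16, 19]
Preorder: [15, 2, 3, 5, 19, 16]
Algorithm: preorder visits root first, so consume preorder in order;
for each root, split the current inorder slice at that value into
left-subtree inorder and right-subtree inorder, then recurse.
Recursive splits:
  root=15; inorder splits into left=[2, 3, 5], right=[16, 19]
  root=2; inorder splits into left=[], right=[3, 5]
  root=3; inorder splits into left=[], right=[5]
  root=5; inorder splits into left=[], right=[]
  root=19; inorder splits into left=[16], right=[]
  root=16; inorder splits into left=[], right=[]
Reconstructed level-order: [15, 2, 19, 3, 16, 5]


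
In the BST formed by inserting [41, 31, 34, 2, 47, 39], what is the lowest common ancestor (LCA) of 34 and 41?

Tree insertion order: [41, 31, 34, 2, 47, 39]
Tree (level-order array): [41, 31, 47, 2, 34, None, None, None, None, None, 39]
In a BST, the LCA of p=34, q=41 is the first node v on the
root-to-leaf path with p <= v <= q (go left if both < v, right if both > v).
Walk from root:
  at 41: 34 <= 41 <= 41, this is the LCA
LCA = 41


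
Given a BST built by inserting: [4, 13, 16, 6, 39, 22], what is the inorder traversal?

Tree insertion order: [4, 13, 16, 6, 39, 22]
Tree (level-order array): [4, None, 13, 6, 16, None, None, None, 39, 22]
Inorder traversal: [4, 6, 13, 16, 22, 39]


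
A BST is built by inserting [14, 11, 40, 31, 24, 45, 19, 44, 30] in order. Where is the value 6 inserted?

Starting tree (level order): [14, 11, 40, None, None, 31, 45, 24, None, 44, None, 19, 30]
Insertion path: 14 -> 11
Result: insert 6 as left child of 11
Final tree (level order): [14, 11, 40, 6, None, 31, 45, None, None, 24, None, 44, None, 19, 30]


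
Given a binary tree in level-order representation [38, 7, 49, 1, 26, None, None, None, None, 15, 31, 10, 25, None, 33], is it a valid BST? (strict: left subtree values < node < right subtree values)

Level-order array: [38, 7, 49, 1, 26, None, None, None, None, 15, 31, 10, 25, None, 33]
Validate using subtree bounds (lo, hi): at each node, require lo < value < hi,
then recurse left with hi=value and right with lo=value.
Preorder trace (stopping at first violation):
  at node 38 with bounds (-inf, +inf): OK
  at node 7 with bounds (-inf, 38): OK
  at node 1 with bounds (-inf, 7): OK
  at node 26 with bounds (7, 38): OK
  at node 15 with bounds (7, 26): OK
  at node 10 with bounds (7, 15): OK
  at node 25 with bounds (15, 26): OK
  at node 31 with bounds (26, 38): OK
  at node 33 with bounds (31, 38): OK
  at node 49 with bounds (38, +inf): OK
No violation found at any node.
Result: Valid BST


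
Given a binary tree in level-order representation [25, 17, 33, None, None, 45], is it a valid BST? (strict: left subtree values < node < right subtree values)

Level-order array: [25, 17, 33, None, None, 45]
Validate using subtree bounds (lo, hi): at each node, require lo < value < hi,
then recurse left with hi=value and right with lo=value.
Preorder trace (stopping at first violation):
  at node 25 with bounds (-inf, +inf): OK
  at node 17 with bounds (-inf, 25): OK
  at node 33 with bounds (25, +inf): OK
  at node 45 with bounds (25, 33): VIOLATION
Node 45 violates its bound: not (25 < 45 < 33).
Result: Not a valid BST


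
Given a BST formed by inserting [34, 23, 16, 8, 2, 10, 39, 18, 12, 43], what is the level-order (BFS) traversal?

Tree insertion order: [34, 23, 16, 8, 2, 10, 39, 18, 12, 43]
Tree (level-order array): [34, 23, 39, 16, None, None, 43, 8, 18, None, None, 2, 10, None, None, None, None, None, 12]
BFS from the root, enqueuing left then right child of each popped node:
  queue [34] -> pop 34, enqueue [23, 39], visited so far: [34]
  queue [23, 39] -> pop 23, enqueue [16], visited so far: [34, 23]
  queue [39, 16] -> pop 39, enqueue [43], visited so far: [34, 23, 39]
  queue [16, 43] -> pop 16, enqueue [8, 18], visited so far: [34, 23, 39, 16]
  queue [43, 8, 18] -> pop 43, enqueue [none], visited so far: [34, 23, 39, 16, 43]
  queue [8, 18] -> pop 8, enqueue [2, 10], visited so far: [34, 23, 39, 16, 43, 8]
  queue [18, 2, 10] -> pop 18, enqueue [none], visited so far: [34, 23, 39, 16, 43, 8, 18]
  queue [2, 10] -> pop 2, enqueue [none], visited so far: [34, 23, 39, 16, 43, 8, 18, 2]
  queue [10] -> pop 10, enqueue [12], visited so far: [34, 23, 39, 16, 43, 8, 18, 2, 10]
  queue [12] -> pop 12, enqueue [none], visited so far: [34, 23, 39, 16, 43, 8, 18, 2, 10, 12]
Result: [34, 23, 39, 16, 43, 8, 18, 2, 10, 12]


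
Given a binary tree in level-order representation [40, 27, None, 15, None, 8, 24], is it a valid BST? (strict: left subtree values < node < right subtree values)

Level-order array: [40, 27, None, 15, None, 8, 24]
Validate using subtree bounds (lo, hi): at each node, require lo < value < hi,
then recurse left with hi=value and right with lo=value.
Preorder trace (stopping at first violation):
  at node 40 with bounds (-inf, +inf): OK
  at node 27 with bounds (-inf, 40): OK
  at node 15 with bounds (-inf, 27): OK
  at node 8 with bounds (-inf, 15): OK
  at node 24 with bounds (15, 27): OK
No violation found at any node.
Result: Valid BST


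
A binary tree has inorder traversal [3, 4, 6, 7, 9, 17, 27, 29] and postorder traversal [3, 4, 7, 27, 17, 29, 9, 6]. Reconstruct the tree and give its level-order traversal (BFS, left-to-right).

Inorder:   [3, 4, 6, 7, 9, 17, 27, 29]
Postorder: [3, 4, 7, 27, 17, 29, 9, 6]
Algorithm: postorder visits root last, so walk postorder right-to-left;
each value is the root of the current inorder slice — split it at that
value, recurse on the right subtree first, then the left.
Recursive splits:
  root=6; inorder splits into left=[3, 4], right=[7, 9, 17, 27, 29]
  root=9; inorder splits into left=[7], right=[17, 27, 29]
  root=29; inorder splits into left=[17, 27], right=[]
  root=17; inorder splits into left=[], right=[27]
  root=27; inorder splits into left=[], right=[]
  root=7; inorder splits into left=[], right=[]
  root=4; inorder splits into left=[3], right=[]
  root=3; inorder splits into left=[], right=[]
Reconstructed level-order: [6, 4, 9, 3, 7, 29, 17, 27]
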